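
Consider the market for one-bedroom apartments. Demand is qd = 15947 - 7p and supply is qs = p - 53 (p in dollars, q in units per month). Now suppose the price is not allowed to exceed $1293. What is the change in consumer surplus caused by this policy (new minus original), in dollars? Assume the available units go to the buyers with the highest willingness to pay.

840976.5

In a free market, 15947 - 7p = p - 53 gives the equilibrium p* = 2000, q* = 1947.
The ceiling of 1293 is below the equilibrium price 2000, so it binds.
At p = 1293: qd = 15947 - 7·1293 = 6896 and qs = 1293 - 53 = 1240.
Consumer surplus without the control is ½ · (15947/7 - 2000) · 1947 = 3790809/14.
With the ceiling, 1240 units are sold at 1293 (assume they go to the highest-value buyers). The demand price at q = 1240 is 2101, so CS = ½ · [(15947/7 - 1293) + (2101 - 1293)] · 1240 = 7782240/7.
Change in consumer surplus = 7782240/7 - 3790809/14 = 840976.5.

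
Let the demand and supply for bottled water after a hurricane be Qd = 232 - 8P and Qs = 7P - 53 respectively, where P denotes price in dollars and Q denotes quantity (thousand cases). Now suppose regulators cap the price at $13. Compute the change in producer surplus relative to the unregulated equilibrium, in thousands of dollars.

-354

In a free market, 232 - 8P = 7P - 53 gives the equilibrium P* = 19, Q* = 80.
Because the ceiling (13) lies below the market-clearing price, it is binding.
At P = 13: Qd = 232 - 8·13 = 128 and Qs = 7·13 - 53 = 38.
Producer surplus without the control is ½ · (19 - 53/7) · 80 = 3200/7.
With the ceiling, producers sell 38 units at 13, so PS = ½ · (13 - 53/7) · 38 = 722/7.
Change in producer surplus = 722/7 - 3200/7 = -354.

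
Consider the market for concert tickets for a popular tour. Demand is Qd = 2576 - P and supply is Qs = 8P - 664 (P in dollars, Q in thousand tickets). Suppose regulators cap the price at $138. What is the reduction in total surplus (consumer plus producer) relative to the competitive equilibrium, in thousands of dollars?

1774224

Equilibrium: 2576 - P = 8P - 664, so 3240 = 9P and P* = 360, Q* = 2216.
Because the ceiling (138) lies below the market-clearing price, it is binding.
At P = 138: Qd = 2576 - 138 = 2438 and Qs = 8·138 - 664 = 440.
Quantity traded falls to 440. At Q = 440 the demand price is 2576 - 440 = 2136 and the supply price is (664 + 440)/8 = 138.
Deadweight loss = ½ · (2136 - 138) · (2216 - 440) = ½ · 1998 · 1776 = 1774224.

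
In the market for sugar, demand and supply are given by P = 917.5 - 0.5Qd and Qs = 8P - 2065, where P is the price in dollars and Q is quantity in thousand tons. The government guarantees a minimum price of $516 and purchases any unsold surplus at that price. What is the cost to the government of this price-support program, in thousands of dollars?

650160

Rearranging demand gives Qd = 1835 - 2P. Equilibrium: 1835 - 2P = 8P - 2065, so 3900 = 10P and P* = 390, Q* = 1055.
Since 516 > 390, the floor is binding.
At P = 516: Qd = 1835 - 2·516 = 803 and Qs = 8·516 - 2065 = 2063.
Surplus = Qs - Qd = 1260.
Government expenditure = surplus × support price = 1260 × 516 = 650160.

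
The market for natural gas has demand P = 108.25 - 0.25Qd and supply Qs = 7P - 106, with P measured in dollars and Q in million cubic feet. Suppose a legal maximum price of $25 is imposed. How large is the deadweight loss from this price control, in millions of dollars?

Rearranging demand gives Qd = 433 - 4P. In a free market, 433 - 4P = 7P - 106 gives the equilibrium P* = 49, Q* = 237.
Because the ceiling (25) lies below the market-clearing price, it is binding.
At P = 25: Qd = 433 - 4·25 = 333 and Qs = 7·25 - 106 = 69.
Quantity traded falls to 69. At Q = 69 the demand price is (433 - 69)/4 = 91 and the supply price is (106 + 69)/7 = 25.
Deadweight loss = ½ · (91 - 25) · (237 - 69) = ½ · 66 · 168 = 5544.

5544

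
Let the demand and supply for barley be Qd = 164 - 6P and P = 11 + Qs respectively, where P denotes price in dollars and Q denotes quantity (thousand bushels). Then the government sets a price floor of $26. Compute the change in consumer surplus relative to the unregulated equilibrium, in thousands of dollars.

Rearranging supply gives Qs = P - 11. In a free market, 164 - 6P = P - 11 gives the equilibrium P* = 25, Q* = 14.
Because the floor (26) lies above the market-clearing price, it is binding.
At P = 26: Qd = 164 - 6·26 = 8 and Qs = 26 - 11 = 15.
Consumer surplus without the control is ½ · (82/3 - 25) · 14 = 49/3.
With the floor, consumers buy 8 units at 26, so CS = ½ · (82/3 - 26) · 8 = 16/3.
Change in consumer surplus = 16/3 - 49/3 = -11.

-11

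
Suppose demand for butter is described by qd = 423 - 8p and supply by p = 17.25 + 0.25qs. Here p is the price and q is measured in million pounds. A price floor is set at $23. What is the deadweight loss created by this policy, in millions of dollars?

Rearranging supply gives qs = 4p - 69. Without the control the market clears where 423 - 8p = 4p - 69, i.e. p* = 41 and q* = 95.
Since 23 is below p* = 41, the floor does not bind and the free-market outcome prevails.
Since the control does not bind, no trades are prevented and deadweight loss is zero.

0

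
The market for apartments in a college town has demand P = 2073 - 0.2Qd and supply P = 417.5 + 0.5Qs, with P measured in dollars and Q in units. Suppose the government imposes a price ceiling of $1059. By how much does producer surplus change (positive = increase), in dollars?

-986784

Rearranging demand gives Qd = 10365 - 5P; rearranging supply gives Qs = 2P - 835. Setting quantity demanded equal to quantity supplied, 10365 - 5P = 2P - 835, gives P* = 1600 and Q* = 2365.
Because the ceiling (1059) lies below the market-clearing price, it is binding.
At P = 1059: Qd = 10365 - 5·1059 = 5070 and Qs = 2·1059 - 835 = 1283.
Producer surplus without the control is ½ · (1600 - 417.5) · 2365 = 1398306.25.
With the ceiling, producers sell 1283 units at 1059, so PS = ½ · (1059 - 417.5) · 1283 = 411522.25.
Change in producer surplus = 411522.25 - 1398306.25 = -986784.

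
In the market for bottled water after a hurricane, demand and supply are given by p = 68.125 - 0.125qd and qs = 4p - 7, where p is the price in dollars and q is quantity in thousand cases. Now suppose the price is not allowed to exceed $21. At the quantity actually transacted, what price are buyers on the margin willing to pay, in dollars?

Rearranging demand gives qd = 545 - 8p. Setting quantity demanded equal to quantity supplied, 545 - 8p = 4p - 7, gives p* = 46 and q* = 177.
Since 21 < 46, the ceiling is binding.
At p = 21: qd = 545 - 8·21 = 377 and qs = 4·21 - 7 = 77.
Only 77 units reach the market. On the demand curve, the marginal buyer's willingness to pay at q = 77 is (545 - 77)/8 = 58.5.

58.5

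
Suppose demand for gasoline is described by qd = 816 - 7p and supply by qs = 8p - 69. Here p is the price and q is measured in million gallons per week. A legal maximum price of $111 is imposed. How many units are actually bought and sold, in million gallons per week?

In a free market, 816 - 7p = 8p - 69 gives the equilibrium p* = 59, q* = 403.
Since 111 is above p* = 59, the ceiling does not bind and the free-market outcome prevails.

403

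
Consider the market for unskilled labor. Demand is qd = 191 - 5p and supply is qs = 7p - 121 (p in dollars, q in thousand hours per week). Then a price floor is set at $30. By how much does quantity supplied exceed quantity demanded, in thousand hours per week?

48

Setting quantity demanded equal to quantity supplied, 191 - 5p = 7p - 121, gives p* = 26 and q* = 61.
The floor of 30 is above the equilibrium price 26, so it binds.
At p = 30: qd = 191 - 5·30 = 41 and qs = 7·30 - 121 = 89.
Surplus = qs - qd = 89 - 41 = 48.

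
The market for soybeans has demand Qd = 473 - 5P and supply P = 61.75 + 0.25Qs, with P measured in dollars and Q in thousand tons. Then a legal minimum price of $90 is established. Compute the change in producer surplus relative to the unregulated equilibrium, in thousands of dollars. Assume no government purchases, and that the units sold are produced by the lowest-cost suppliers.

Rearranging supply gives Qs = 4P - 247. Equilibrium: 473 - 5P = 4P - 247, so 720 = 9P and P* = 80, Q* = 73.
The floor of 90 is above the equilibrium price 80, so it binds.
At P = 90: Qd = 473 - 5·90 = 23 and Qs = 4·90 - 247 = 113.
Producer surplus without the control is ½ · (80 - 61.75) · 73 = 666.125.
With the floor, 23 units are sold at 90. The supply price at Q = 23 is 67.5, so PS = ½ · [(90 - 61.75) + (90 - 67.5)] · 23 = 583.625.
Change in producer surplus = 583.625 - 666.125 = -82.5.

-82.5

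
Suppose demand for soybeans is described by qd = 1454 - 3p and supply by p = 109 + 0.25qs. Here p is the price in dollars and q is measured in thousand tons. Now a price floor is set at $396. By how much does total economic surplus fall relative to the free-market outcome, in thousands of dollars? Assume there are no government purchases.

41674.5

Rearranging supply gives qs = 4p - 436. In a free market, 1454 - 3p = 4p - 436 gives the equilibrium p* = 270, q* = 644.
Because the floor (396) lies above the market-clearing price, it is binding.
At p = 396: qd = 1454 - 3·396 = 266 and qs = 4·396 - 436 = 1148.
Quantity traded falls to 266. At q = 266 the demand price is (1454 - 266)/3 = 396 and the supply price is (436 + 266)/4 = 175.5.
Deadweight loss = ½ · (396 - 175.5) · (644 - 266) = ½ · 220.5 · 378 = 41674.5.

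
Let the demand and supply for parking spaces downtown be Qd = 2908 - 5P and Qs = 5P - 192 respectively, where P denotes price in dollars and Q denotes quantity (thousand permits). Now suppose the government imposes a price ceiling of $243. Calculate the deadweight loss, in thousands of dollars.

22445

Equilibrium: 2908 - 5P = 5P - 192, so 3100 = 10P and P* = 310, Q* = 1358.
Because the ceiling (243) lies below the market-clearing price, it is binding.
At P = 243: Qd = 2908 - 5·243 = 1693 and Qs = 5·243 - 192 = 1023.
Quantity traded falls to 1023. At Q = 1023 the demand price is (2908 - 1023)/5 = 377 and the supply price is (192 + 1023)/5 = 243.
Deadweight loss = ½ · (377 - 243) · (1358 - 1023) = ½ · 134 · 335 = 22445.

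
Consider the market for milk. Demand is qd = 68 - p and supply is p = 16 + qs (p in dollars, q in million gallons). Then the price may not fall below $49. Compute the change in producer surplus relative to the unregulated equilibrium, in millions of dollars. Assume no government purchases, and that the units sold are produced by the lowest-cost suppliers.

Rearranging supply gives qs = p - 16. Setting quantity demanded equal to quantity supplied, 68 - p = p - 16, gives p* = 42 and q* = 26.
The floor of 49 is above the equilibrium price 42, so it binds.
At p = 49: qd = 68 - 49 = 19 and qs = 49 - 16 = 33.
Producer surplus without the control is ½ · (42 - 16) · 26 = 338.
With the floor, 19 units are sold at 49. The supply price at q = 19 is 35, so PS = ½ · [(49 - 16) + (49 - 35)] · 19 = 446.5.
Change in producer surplus = 446.5 - 338 = 108.5.

108.5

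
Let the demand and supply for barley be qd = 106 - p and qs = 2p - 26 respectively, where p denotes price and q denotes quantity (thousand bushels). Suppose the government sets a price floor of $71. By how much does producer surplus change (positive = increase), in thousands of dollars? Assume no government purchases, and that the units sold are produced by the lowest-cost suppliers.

762.75

Setting quantity demanded equal to quantity supplied, 106 - p = 2p - 26, gives p* = 44 and q* = 62.
Because the floor (71) lies above the market-clearing price, it is binding.
At p = 71: qd = 106 - 71 = 35 and qs = 2·71 - 26 = 116.
Producer surplus without the control is ½ · (44 - 13) · 62 = 961.
With the floor, 35 units are sold at 71. The supply price at q = 35 is 30.5, so PS = ½ · [(71 - 13) + (71 - 30.5)] · 35 = 1723.75.
Change in producer surplus = 1723.75 - 961 = 762.75.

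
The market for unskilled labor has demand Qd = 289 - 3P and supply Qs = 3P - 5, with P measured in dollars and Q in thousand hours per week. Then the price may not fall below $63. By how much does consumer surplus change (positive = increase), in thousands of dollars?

-1694

In a free market, 289 - 3P = 3P - 5 gives the equilibrium P* = 49, Q* = 142.
The floor of 63 is above the equilibrium price 49, so it binds.
At P = 63: Qd = 289 - 3·63 = 100 and Qs = 3·63 - 5 = 184.
Consumer surplus without the control is ½ · (289/3 - 49) · 142 = 10082/3.
With the floor, consumers buy 100 units at 63, so CS = ½ · (289/3 - 63) · 100 = 5000/3.
Change in consumer surplus = 5000/3 - 10082/3 = -1694.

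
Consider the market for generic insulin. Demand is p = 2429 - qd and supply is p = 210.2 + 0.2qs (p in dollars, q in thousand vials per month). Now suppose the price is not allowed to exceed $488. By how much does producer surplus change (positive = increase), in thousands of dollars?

Rearranging demand gives qd = 2429 - p; rearranging supply gives qs = 5p - 1051. Equilibrium: 2429 - p = 5p - 1051, so 3480 = 6p and p* = 580, q* = 1849.
The ceiling of 488 is below the equilibrium price 580, so it binds.
At p = 488: qd = 2429 - 488 = 1941 and qs = 5·488 - 1051 = 1389.
Producer surplus without the control is ½ · (580 - 210.2) · 1849 = 341880.1.
With the ceiling, producers sell 1389 units at 488, so PS = ½ · (488 - 210.2) · 1389 = 192932.1.
Change in producer surplus = 192932.1 - 341880.1 = -148948.

-148948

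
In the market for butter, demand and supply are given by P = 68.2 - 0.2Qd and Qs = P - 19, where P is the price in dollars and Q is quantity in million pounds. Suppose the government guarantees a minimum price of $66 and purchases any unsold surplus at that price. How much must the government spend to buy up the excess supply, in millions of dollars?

2376

Rearranging demand gives Qd = 341 - 5P. Equilibrium: 341 - 5P = P - 19, so 360 = 6P and P* = 60, Q* = 41.
Since 66 > 60, the floor is binding.
At P = 66: Qd = 341 - 5·66 = 11 and Qs = 66 - 19 = 47.
Surplus = Qs - Qd = 36.
Government expenditure = surplus × support price = 36 × 66 = 2376.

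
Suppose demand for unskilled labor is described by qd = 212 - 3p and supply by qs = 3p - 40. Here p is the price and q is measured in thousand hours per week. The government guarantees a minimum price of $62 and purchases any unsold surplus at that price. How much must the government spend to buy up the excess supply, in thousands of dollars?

Without the control the market clears where 212 - 3p = 3p - 40, i.e. p* = 42 and q* = 86.
Because the floor (62) lies above the market-clearing price, it is binding.
At p = 62: qd = 212 - 3·62 = 26 and qs = 3·62 - 40 = 146.
Surplus = qs - qd = 120.
Government expenditure = surplus × support price = 120 × 62 = 7440.

7440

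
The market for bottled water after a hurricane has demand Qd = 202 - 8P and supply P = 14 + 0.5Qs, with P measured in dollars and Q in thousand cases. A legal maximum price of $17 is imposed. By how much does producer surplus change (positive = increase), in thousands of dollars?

Rearranging supply gives Qs = 2P - 28. Setting quantity demanded equal to quantity supplied, 202 - 8P = 2P - 28, gives P* = 23 and Q* = 18.
Since 17 < 23, the ceiling is binding.
At P = 17: Qd = 202 - 8·17 = 66 and Qs = 2·17 - 28 = 6.
Producer surplus without the control is ½ · (23 - 14) · 18 = 81.
With the ceiling, producers sell 6 units at 17, so PS = ½ · (17 - 14) · 6 = 9.
Change in producer surplus = 9 - 81 = -72.

-72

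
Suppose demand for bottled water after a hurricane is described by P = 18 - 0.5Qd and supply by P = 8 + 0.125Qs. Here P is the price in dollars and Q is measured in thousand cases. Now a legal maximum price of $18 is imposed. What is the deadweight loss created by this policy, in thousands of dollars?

Rearranging demand gives Qd = 36 - 2P; rearranging supply gives Qs = 8P - 64. Without the control the market clears where 36 - 2P = 8P - 64, i.e. P* = 10 and Q* = 16.
The ceiling of 18 is above the equilibrium price 10, so it is not binding; the market clears at P* = 10, Q* = 16.
Since the control does not bind, no trades are prevented and deadweight loss is zero.

0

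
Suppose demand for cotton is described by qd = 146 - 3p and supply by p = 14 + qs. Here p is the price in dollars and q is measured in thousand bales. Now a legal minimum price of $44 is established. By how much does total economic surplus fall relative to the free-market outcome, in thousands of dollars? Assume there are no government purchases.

96

Rearranging supply gives qs = p - 14. In a free market, 146 - 3p = p - 14 gives the equilibrium p* = 40, q* = 26.
Since 44 > 40, the floor is binding.
At p = 44: qd = 146 - 3·44 = 14 and qs = 44 - 14 = 30.
Quantity traded falls to 14. At q = 14 the demand price is (146 - 14)/3 = 44 and the supply price is 14 + 14 = 28.
Deadweight loss = ½ · (44 - 28) · (26 - 14) = ½ · 16 · 12 = 96.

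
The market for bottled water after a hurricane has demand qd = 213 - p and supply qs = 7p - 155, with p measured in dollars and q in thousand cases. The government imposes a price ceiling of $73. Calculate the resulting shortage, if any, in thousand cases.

Setting quantity demanded equal to quantity supplied, 213 - p = 7p - 155, gives p* = 46 and q* = 167.
Since 73 is above p* = 46, the ceiling does not bind and the free-market outcome prevails.
Since the control does not bind, there is no shortage.

0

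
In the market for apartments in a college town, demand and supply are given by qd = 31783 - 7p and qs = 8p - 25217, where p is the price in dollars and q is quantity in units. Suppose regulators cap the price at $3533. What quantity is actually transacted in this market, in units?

Equilibrium: 31783 - 7p = 8p - 25217, so 57000 = 15p and p* = 3800, q* = 5183.
Because the ceiling (3533) lies below the market-clearing price, it is binding.
At p = 3533: qd = 31783 - 7·3533 = 7052 and qs = 8·3533 - 25217 = 3047.
The quantity actually transacted is the short side, supply: 3047.

3047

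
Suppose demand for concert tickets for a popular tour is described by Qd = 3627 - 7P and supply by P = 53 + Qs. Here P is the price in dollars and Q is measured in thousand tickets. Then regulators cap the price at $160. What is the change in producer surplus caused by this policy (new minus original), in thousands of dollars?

Rearranging supply gives Qs = P - 53. Setting quantity demanded equal to quantity supplied, 3627 - 7P = P - 53, gives P* = 460 and Q* = 407.
Since 160 < 460, the ceiling is binding.
At P = 160: Qd = 3627 - 7·160 = 2507 and Qs = 160 - 53 = 107.
Producer surplus without the control is ½ · (460 - 53) · 407 = 82824.5.
With the ceiling, producers sell 107 units at 160, so PS = ½ · (160 - 53) · 107 = 5724.5.
Change in producer surplus = 5724.5 - 82824.5 = -77100.

-77100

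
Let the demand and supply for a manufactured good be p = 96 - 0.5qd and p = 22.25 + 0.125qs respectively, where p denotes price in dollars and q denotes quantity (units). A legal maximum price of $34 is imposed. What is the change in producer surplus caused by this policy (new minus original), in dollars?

-318

Rearranging demand gives qd = 192 - 2p; rearranging supply gives qs = 8p - 178. Equilibrium: 192 - 2p = 8p - 178, so 370 = 10p and p* = 37, q* = 118.
The ceiling of 34 is below the equilibrium price 37, so it binds.
At p = 34: qd = 192 - 2·34 = 124 and qs = 8·34 - 178 = 94.
Producer surplus without the control is ½ · (37 - 22.25) · 118 = 870.25.
With the ceiling, producers sell 94 units at 34, so PS = ½ · (34 - 22.25) · 94 = 552.25.
Change in producer surplus = 552.25 - 870.25 = -318.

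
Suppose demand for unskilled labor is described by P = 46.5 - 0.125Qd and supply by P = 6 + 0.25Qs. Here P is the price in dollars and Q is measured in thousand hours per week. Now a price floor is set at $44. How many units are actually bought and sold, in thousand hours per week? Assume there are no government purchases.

20

Rearranging demand gives Qd = 372 - 8P; rearranging supply gives Qs = 4P - 24. In a free market, 372 - 8P = 4P - 24 gives the equilibrium P* = 33, Q* = 108.
Since 44 > 33, the floor is binding.
At P = 44: Qd = 372 - 8·44 = 20 and Qs = 4·44 - 24 = 152.
The quantity actually transacted is the short side, demand: 20.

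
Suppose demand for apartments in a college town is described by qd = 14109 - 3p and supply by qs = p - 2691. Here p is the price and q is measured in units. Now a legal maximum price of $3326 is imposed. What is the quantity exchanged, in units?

635

Setting quantity demanded equal to quantity supplied, 14109 - 3p = p - 2691, gives p* = 4200 and q* = 1509.
Because the ceiling (3326) lies below the market-clearing price, it is binding.
At p = 3326: qd = 14109 - 3·3326 = 4131 and qs = 3326 - 2691 = 635.
The quantity actually transacted is the short side, supply: 635.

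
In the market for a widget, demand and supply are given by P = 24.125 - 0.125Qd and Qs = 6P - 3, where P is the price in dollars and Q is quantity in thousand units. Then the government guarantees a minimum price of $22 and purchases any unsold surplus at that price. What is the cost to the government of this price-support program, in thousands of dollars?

Rearranging demand gives Qd = 193 - 8P. Equilibrium: 193 - 8P = 6P - 3, so 196 = 14P and P* = 14, Q* = 81.
Since 22 > 14, the floor is binding.
At P = 22: Qd = 193 - 8·22 = 17 and Qs = 6·22 - 3 = 129.
Surplus = Qs - Qd = 112.
Government expenditure = surplus × support price = 112 × 22 = 2464.

2464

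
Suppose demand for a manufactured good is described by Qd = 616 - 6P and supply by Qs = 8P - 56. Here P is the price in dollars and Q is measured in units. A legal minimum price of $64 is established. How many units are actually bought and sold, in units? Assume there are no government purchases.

Setting quantity demanded equal to quantity supplied, 616 - 6P = 8P - 56, gives P* = 48 and Q* = 328.
Since 64 > 48, the floor is binding.
At P = 64: Qd = 616 - 6·64 = 232 and Qs = 8·64 - 56 = 456.
The quantity actually transacted is the short side, demand: 232.

232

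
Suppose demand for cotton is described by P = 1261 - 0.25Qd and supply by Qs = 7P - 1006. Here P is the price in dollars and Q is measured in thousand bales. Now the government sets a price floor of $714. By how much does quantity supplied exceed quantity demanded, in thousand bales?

Rearranging demand gives Qd = 5044 - 4P. In a free market, 5044 - 4P = 7P - 1006 gives the equilibrium P* = 550, Q* = 2844.
Since 714 > 550, the floor is binding.
At P = 714: Qd = 5044 - 4·714 = 2188 and Qs = 7·714 - 1006 = 3992.
Surplus = Qs - Qd = 3992 - 2188 = 1804.

1804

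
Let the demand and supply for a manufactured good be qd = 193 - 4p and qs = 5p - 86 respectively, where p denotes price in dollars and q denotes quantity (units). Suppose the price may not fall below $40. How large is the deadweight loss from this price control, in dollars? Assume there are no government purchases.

Without the control the market clears where 193 - 4p = 5p - 86, i.e. p* = 31 and q* = 69.
The floor of 40 is above the equilibrium price 31, so it binds.
At p = 40: qd = 193 - 4·40 = 33 and qs = 5·40 - 86 = 114.
Quantity traded falls to 33. At q = 33 the demand price is (193 - 33)/4 = 40 and the supply price is (86 + 33)/5 = 23.8.
Deadweight loss = ½ · (40 - 23.8) · (69 - 33) = ½ · 16.2 · 36 = 291.6.

291.6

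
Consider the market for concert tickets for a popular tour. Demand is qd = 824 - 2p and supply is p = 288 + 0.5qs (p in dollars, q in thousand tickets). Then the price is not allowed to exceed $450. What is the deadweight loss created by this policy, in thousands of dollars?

Rearranging supply gives qs = 2p - 576. Without the control the market clears where 824 - 2p = 2p - 576, i.e. p* = 350 and q* = 124.
Since 450 is above p* = 350, the ceiling does not bind and the free-market outcome prevails.
Since the control does not bind, no trades are prevented and deadweight loss is zero.

0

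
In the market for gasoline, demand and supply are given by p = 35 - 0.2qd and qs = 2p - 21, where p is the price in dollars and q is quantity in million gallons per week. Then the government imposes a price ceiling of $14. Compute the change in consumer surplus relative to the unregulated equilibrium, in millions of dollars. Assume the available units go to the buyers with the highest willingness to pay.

19.6

Rearranging demand gives qd = 175 - 5p. Without the control the market clears where 175 - 5p = 2p - 21, i.e. p* = 28 and q* = 35.
Since 14 < 28, the ceiling is binding.
At p = 14: qd = 175 - 5·14 = 105 and qs = 2·14 - 21 = 7.
Consumer surplus without the control is ½ · (35 - 28) · 35 = 122.5.
With the ceiling, 7 units are sold at 14 (assume they go to the highest-value buyers). The demand price at q = 7 is 33.6, so CS = ½ · [(35 - 14) + (33.6 - 14)] · 7 = 142.1.
Change in consumer surplus = 142.1 - 122.5 = 19.6.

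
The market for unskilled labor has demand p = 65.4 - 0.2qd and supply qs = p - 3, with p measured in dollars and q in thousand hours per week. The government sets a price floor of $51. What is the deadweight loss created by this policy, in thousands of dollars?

0

Rearranging demand gives qd = 327 - 5p. In a free market, 327 - 5p = p - 3 gives the equilibrium p* = 55, q* = 52.
Since 51 is below p* = 55, the floor does not bind and the free-market outcome prevails.
Since the control does not bind, no trades are prevented and deadweight loss is zero.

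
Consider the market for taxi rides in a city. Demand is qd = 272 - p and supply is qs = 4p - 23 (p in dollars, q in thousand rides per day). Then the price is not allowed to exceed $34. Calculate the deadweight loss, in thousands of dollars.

6250

Setting quantity demanded equal to quantity supplied, 272 - p = 4p - 23, gives p* = 59 and q* = 213.
The ceiling of 34 is below the equilibrium price 59, so it binds.
At p = 34: qd = 272 - 34 = 238 and qs = 4·34 - 23 = 113.
Quantity traded falls to 113. At q = 113 the demand price is 272 - 113 = 159 and the supply price is (23 + 113)/4 = 34.
Deadweight loss = ½ · (159 - 34) · (213 - 113) = ½ · 125 · 100 = 6250.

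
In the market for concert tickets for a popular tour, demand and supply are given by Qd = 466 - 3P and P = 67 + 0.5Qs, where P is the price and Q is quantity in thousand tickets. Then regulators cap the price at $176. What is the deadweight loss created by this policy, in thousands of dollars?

Rearranging supply gives Qs = 2P - 134. In a free market, 466 - 3P = 2P - 134 gives the equilibrium P* = 120, Q* = 106.
Since 176 is above P* = 120, the ceiling does not bind and the free-market outcome prevails.
Since the control does not bind, no trades are prevented and deadweight loss is zero.

0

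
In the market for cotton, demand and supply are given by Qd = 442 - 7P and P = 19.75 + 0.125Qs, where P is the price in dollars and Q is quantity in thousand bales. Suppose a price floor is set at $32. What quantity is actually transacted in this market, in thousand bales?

162

Rearranging supply gives Qs = 8P - 158. Without the control the market clears where 442 - 7P = 8P - 158, i.e. P* = 40 and Q* = 162.
Since 32 is below P* = 40, the floor does not bind and the free-market outcome prevails.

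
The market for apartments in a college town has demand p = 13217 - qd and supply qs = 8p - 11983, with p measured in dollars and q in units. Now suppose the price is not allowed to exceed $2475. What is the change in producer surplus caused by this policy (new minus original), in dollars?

-2963025

Rearranging demand gives qd = 13217 - p. In a free market, 13217 - p = 8p - 11983 gives the equilibrium p* = 2800, q* = 10417.
Since 2475 < 2800, the ceiling is binding.
At p = 2475: qd = 13217 - 2475 = 10742 and qs = 8·2475 - 11983 = 7817.
Producer surplus without the control is ½ · (2800 - 1497.875) · 10417 = 6782118.0625.
With the ceiling, producers sell 7817 units at 2475, so PS = ½ · (2475 - 1497.875) · 7817 = 3819093.0625.
Change in producer surplus = 3819093.0625 - 6782118.0625 = -2963025.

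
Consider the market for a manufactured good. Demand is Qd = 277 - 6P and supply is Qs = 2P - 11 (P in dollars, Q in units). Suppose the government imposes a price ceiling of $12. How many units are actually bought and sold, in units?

13

In a free market, 277 - 6P = 2P - 11 gives the equilibrium P* = 36, Q* = 61.
Because the ceiling (12) lies below the market-clearing price, it is binding.
At P = 12: Qd = 277 - 6·12 = 205 and Qs = 2·12 - 11 = 13.
The quantity actually transacted is the short side, supply: 13.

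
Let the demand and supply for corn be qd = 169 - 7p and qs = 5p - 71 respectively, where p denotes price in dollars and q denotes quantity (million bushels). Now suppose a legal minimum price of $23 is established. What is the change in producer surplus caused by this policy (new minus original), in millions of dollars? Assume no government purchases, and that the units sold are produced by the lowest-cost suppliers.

-20.1

Without the control the market clears where 169 - 7p = 5p - 71, i.e. p* = 20 and q* = 29.
Because the floor (23) lies above the market-clearing price, it is binding.
At p = 23: qd = 169 - 7·23 = 8 and qs = 5·23 - 71 = 44.
Producer surplus without the control is ½ · (20 - 14.2) · 29 = 84.1.
With the floor, 8 units are sold at 23. The supply price at q = 8 is 15.8, so PS = ½ · [(23 - 14.2) + (23 - 15.8)] · 8 = 64.
Change in producer surplus = 64 - 84.1 = -20.1.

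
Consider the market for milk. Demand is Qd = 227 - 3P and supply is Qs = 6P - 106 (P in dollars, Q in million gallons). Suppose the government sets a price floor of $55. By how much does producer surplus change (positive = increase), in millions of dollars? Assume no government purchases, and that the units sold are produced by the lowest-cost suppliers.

873

In a free market, 227 - 3P = 6P - 106 gives the equilibrium P* = 37, Q* = 116.
Since 55 > 37, the floor is binding.
At P = 55: Qd = 227 - 3·55 = 62 and Qs = 6·55 - 106 = 224.
Producer surplus without the control is ½ · (37 - 53/3) · 116 = 3364/3.
With the floor, 62 units are sold at 55. The supply price at Q = 62 is 28, so PS = ½ · [(55 - 53/3) + (55 - 28)] · 62 = 5983/3.
Change in producer surplus = 5983/3 - 3364/3 = 873.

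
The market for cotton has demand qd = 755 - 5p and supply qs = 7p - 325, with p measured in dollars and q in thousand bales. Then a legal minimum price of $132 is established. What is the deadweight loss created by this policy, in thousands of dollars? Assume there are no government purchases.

Equilibrium: 755 - 5p = 7p - 325, so 1080 = 12p and p* = 90, q* = 305.
Since 132 > 90, the floor is binding.
At p = 132: qd = 755 - 5·132 = 95 and qs = 7·132 - 325 = 599.
Quantity traded falls to 95. At q = 95 the demand price is (755 - 95)/5 = 132 and the supply price is (325 + 95)/7 = 60.
Deadweight loss = ½ · (132 - 60) · (305 - 95) = ½ · 72 · 210 = 7560.

7560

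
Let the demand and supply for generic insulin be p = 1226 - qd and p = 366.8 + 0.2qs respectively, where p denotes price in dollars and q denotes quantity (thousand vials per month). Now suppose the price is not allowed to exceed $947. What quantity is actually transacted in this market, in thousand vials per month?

716

Rearranging demand gives qd = 1226 - p; rearranging supply gives qs = 5p - 1834. In a free market, 1226 - p = 5p - 1834 gives the equilibrium p* = 510, q* = 716.
Since 947 is above p* = 510, the ceiling does not bind and the free-market outcome prevails.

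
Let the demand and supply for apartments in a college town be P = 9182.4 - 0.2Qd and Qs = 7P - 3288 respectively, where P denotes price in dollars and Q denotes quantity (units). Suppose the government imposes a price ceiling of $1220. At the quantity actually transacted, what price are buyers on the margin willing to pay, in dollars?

8132

Rearranging demand gives Qd = 45912 - 5P. In a free market, 45912 - 5P = 7P - 3288 gives the equilibrium P* = 4100, Q* = 25412.
The ceiling of 1220 is below the equilibrium price 4100, so it binds.
At P = 1220: Qd = 45912 - 5·1220 = 39812 and Qs = 7·1220 - 3288 = 5252.
Only 5252 units reach the market. On the demand curve, the marginal buyer's willingness to pay at Q = 5252 is (45912 - 5252)/5 = 8132.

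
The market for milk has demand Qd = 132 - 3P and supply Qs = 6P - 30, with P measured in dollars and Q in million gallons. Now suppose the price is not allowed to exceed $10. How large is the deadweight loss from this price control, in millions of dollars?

In a free market, 132 - 3P = 6P - 30 gives the equilibrium P* = 18, Q* = 78.
The ceiling of 10 is below the equilibrium price 18, so it binds.
At P = 10: Qd = 132 - 3·10 = 102 and Qs = 6·10 - 30 = 30.
Quantity traded falls to 30. At Q = 30 the demand price is (132 - 30)/3 = 34 and the supply price is (30 + 30)/6 = 10.
Deadweight loss = ½ · (34 - 10) · (78 - 30) = ½ · 24 · 48 = 576.

576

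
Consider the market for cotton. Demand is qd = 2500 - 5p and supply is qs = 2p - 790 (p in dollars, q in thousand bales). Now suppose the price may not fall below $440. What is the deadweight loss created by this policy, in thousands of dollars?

Setting quantity demanded equal to quantity supplied, 2500 - 5p = 2p - 790, gives p* = 470 and q* = 150.
Since 440 is below p* = 470, the floor does not bind and the free-market outcome prevails.
Since the control does not bind, no trades are prevented and deadweight loss is zero.

0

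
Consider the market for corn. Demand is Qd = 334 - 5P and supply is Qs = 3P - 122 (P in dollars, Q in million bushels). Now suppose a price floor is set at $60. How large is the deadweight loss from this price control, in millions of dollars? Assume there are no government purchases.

Without the control the market clears where 334 - 5P = 3P - 122, i.e. P* = 57 and Q* = 49.
The floor of 60 is above the equilibrium price 57, so it binds.
At P = 60: Qd = 334 - 5·60 = 34 and Qs = 3·60 - 122 = 58.
Quantity traded falls to 34. At Q = 34 the demand price is (334 - 34)/5 = 60 and the supply price is (122 + 34)/3 = 52.
Deadweight loss = ½ · (60 - 52) · (49 - 34) = ½ · 8 · 15 = 60.

60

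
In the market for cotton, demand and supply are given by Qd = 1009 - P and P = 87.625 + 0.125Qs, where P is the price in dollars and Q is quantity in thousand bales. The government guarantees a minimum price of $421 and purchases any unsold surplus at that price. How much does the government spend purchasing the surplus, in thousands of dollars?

Rearranging supply gives Qs = 8P - 701. In a free market, 1009 - P = 8P - 701 gives the equilibrium P* = 190, Q* = 819.
Because the floor (421) lies above the market-clearing price, it is binding.
At P = 421: Qd = 1009 - 421 = 588 and Qs = 8·421 - 701 = 2667.
Surplus = Qs - Qd = 2079.
Government expenditure = surplus × support price = 2079 × 421 = 875259.

875259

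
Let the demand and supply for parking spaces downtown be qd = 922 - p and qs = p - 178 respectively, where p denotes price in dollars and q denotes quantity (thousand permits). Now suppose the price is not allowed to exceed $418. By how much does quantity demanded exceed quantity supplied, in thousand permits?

264

In a free market, 922 - p = p - 178 gives the equilibrium p* = 550, q* = 372.
Because the ceiling (418) lies below the market-clearing price, it is binding.
At p = 418: qd = 922 - 418 = 504 and qs = 418 - 178 = 240.
Shortage = qd - qs = 504 - 240 = 264.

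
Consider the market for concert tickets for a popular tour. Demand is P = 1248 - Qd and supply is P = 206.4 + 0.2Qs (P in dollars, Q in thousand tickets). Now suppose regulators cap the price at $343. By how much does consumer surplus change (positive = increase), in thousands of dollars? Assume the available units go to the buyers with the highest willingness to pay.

8158.5

Rearranging demand gives Qd = 1248 - P; rearranging supply gives Qs = 5P - 1032. In a free market, 1248 - P = 5P - 1032 gives the equilibrium P* = 380, Q* = 868.
The ceiling of 343 is below the equilibrium price 380, so it binds.
At P = 343: Qd = 1248 - 343 = 905 and Qs = 5·343 - 1032 = 683.
Consumer surplus without the control is ½ · (1248 - 380) · 868 = 376712.
With the ceiling, 683 units are sold at 343 (assume they go to the highest-value buyers). The demand price at Q = 683 is 565, so CS = ½ · [(1248 - 343) + (565 - 343)] · 683 = 384870.5.
Change in consumer surplus = 384870.5 - 376712 = 8158.5.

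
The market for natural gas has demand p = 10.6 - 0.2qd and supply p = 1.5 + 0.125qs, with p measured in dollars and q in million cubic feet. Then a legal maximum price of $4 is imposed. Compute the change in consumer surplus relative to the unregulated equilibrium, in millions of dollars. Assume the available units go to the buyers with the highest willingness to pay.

13.6

Rearranging demand gives qd = 53 - 5p; rearranging supply gives qs = 8p - 12. Equilibrium: 53 - 5p = 8p - 12, so 65 = 13p and p* = 5, q* = 28.
The ceiling of 4 is below the equilibrium price 5, so it binds.
At p = 4: qd = 53 - 5·4 = 33 and qs = 8·4 - 12 = 20.
Consumer surplus without the control is ½ · (10.6 - 5) · 28 = 78.4.
With the ceiling, 20 units are sold at 4 (assume they go to the highest-value buyers). The demand price at q = 20 is 6.6, so CS = ½ · [(10.6 - 4) + (6.6 - 4)] · 20 = 92.
Change in consumer surplus = 92 - 78.4 = 13.6.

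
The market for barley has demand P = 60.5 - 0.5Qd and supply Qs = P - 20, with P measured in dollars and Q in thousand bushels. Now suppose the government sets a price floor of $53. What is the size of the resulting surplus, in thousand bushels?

Rearranging demand gives Qd = 121 - 2P. Setting quantity demanded equal to quantity supplied, 121 - 2P = P - 20, gives P* = 47 and Q* = 27.
Because the floor (53) lies above the market-clearing price, it is binding.
At P = 53: Qd = 121 - 2·53 = 15 and Qs = 53 - 20 = 33.
Surplus = Qs - Qd = 33 - 15 = 18.

18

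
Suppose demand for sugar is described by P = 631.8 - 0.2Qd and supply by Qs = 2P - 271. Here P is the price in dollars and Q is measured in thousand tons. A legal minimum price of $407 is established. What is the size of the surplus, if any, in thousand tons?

0

Rearranging demand gives Qd = 3159 - 5P. Equilibrium: 3159 - 5P = 2P - 271, so 3430 = 7P and P* = 490, Q* = 709.
Since 407 is below P* = 490, the floor does not bind and the free-market outcome prevails.
Since the control does not bind, there is no surplus.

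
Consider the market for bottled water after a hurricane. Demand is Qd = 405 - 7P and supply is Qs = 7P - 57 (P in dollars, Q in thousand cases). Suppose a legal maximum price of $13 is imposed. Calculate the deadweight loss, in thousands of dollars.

Setting quantity demanded equal to quantity supplied, 405 - 7P = 7P - 57, gives P* = 33 and Q* = 174.
The ceiling of 13 is below the equilibrium price 33, so it binds.
At P = 13: Qd = 405 - 7·13 = 314 and Qs = 7·13 - 57 = 34.
Quantity traded falls to 34. At Q = 34 the demand price is (405 - 34)/7 = 53 and the supply price is (57 + 34)/7 = 13.
Deadweight loss = ½ · (53 - 13) · (174 - 34) = ½ · 40 · 140 = 2800.

2800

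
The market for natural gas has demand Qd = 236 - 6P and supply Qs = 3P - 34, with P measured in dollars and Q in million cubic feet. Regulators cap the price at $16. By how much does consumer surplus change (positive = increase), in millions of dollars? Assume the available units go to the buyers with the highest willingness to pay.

Setting quantity demanded equal to quantity supplied, 236 - 6P = 3P - 34, gives P* = 30 and Q* = 56.
Because the ceiling (16) lies below the market-clearing price, it is binding.
At P = 16: Qd = 236 - 6·16 = 140 and Qs = 3·16 - 34 = 14.
Consumer surplus without the control is ½ · (118/3 - 30) · 56 = 784/3.
With the ceiling, 14 units are sold at 16 (assume they go to the highest-value buyers). The demand price at Q = 14 is 37, so CS = ½ · [(118/3 - 16) + (37 - 16)] · 14 = 931/3.
Change in consumer surplus = 931/3 - 784/3 = 49.

49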